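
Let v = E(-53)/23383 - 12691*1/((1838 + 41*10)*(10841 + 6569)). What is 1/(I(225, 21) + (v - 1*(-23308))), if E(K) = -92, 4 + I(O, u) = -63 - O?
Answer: 915156371440/21063235147642827 ≈ 4.3448e-5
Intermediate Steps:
I(O, u) = -67 - O (I(O, u) = -4 + (-63 - O) = -67 - O)
v = -3897420213/915156371440 (v = -92/23383 - 12691*1/((1838 + 41*10)*(10841 + 6569)) = -92*1/23383 - 12691*1/(17410*(1838 + 410)) = -92/23383 - 12691/(2248*17410) = -92/23383 - 12691/39137680 = -3897420213/915156371440 ≈ -0.0042587)
1/(I(225, 21) + (v - 1*(-23308))) = 1/((-67 - 1*225) + (-3897420213/915156371440 - 1*(-23308))) = 1/((-67 - 225) + (-3897420213/915156371440 + 23308)) = 1/(-292 + 21330460808103307/915156371440) = 1/(21063235147642827/915156371440) = 915156371440/21063235147642827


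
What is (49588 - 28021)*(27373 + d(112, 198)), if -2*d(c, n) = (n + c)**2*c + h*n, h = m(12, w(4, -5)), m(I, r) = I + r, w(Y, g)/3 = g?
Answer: -115468208310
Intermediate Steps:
w(Y, g) = 3*g
h = -3 (h = 12 + 3*(-5) = 12 - 15 = -3)
d(c, n) = 3*n/2 - c*(c + n)**2/2 (d(c, n) = -((n + c)**2*c - 3*n)/2 = -((c + n)**2*c - 3*n)/2 = -(c*(c + n)**2 - 3*n)/2 = -(-3*n + c*(c + n)**2)/2 = 3*n/2 - c*(c + n)**2/2)
(49588 - 28021)*(27373 + d(112, 198)) = (49588 - 28021)*(27373 + ((3/2)*198 - 1/2*112*(112 + 198)**2)) = 21567*(27373 + (297 - 1/2*112*310**2)) = 21567*(27373 + (297 - 1/2*112*96100)) = 21567*(27373 + (297 - 5381600)) = 21567*(27373 - 5381303) = 21567*(-5353930) = -115468208310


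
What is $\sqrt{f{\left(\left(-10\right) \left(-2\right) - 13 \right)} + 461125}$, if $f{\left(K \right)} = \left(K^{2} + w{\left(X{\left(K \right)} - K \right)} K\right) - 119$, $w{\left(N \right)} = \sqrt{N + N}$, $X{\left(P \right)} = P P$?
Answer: $\sqrt{461055 + 14 \sqrt{21}} \approx 679.06$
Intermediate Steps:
$X{\left(P \right)} = P^{2}$
$w{\left(N \right)} = \sqrt{2} \sqrt{N}$ ($w{\left(N \right)} = \sqrt{2 N} = \sqrt{2} \sqrt{N}$)
$f{\left(K \right)} = -119 + K^{2} + K \sqrt{2} \sqrt{K^{2} - K}$ ($f{\left(K \right)} = \left(K^{2} + \sqrt{2} \sqrt{K^{2} - K} K\right) - 119 = \left(K^{2} + K \sqrt{2} \sqrt{K^{2} - K}\right) - 119 = -119 + K^{2} + K \sqrt{2} \sqrt{K^{2} - K}$)
$\sqrt{f{\left(\left(-10\right) \left(-2\right) - 13 \right)} + 461125} = \sqrt{\left(-119 + \left(\left(-10\right) \left(-2\right) - 13\right)^{2} + \left(\left(-10\right) \left(-2\right) - 13\right) \sqrt{2} \sqrt{\left(\left(-10\right) \left(-2\right) - 13\right) \left(-1 - -7\right)}\right) + 461125} = \sqrt{\left(-119 + \left(20 - 13\right)^{2} + \left(20 - 13\right) \sqrt{2} \sqrt{\left(20 - 13\right) \left(-1 + \left(20 - 13\right)\right)}\right) + 461125} = \sqrt{\left(-119 + 7^{2} + 7 \sqrt{2} \sqrt{7 \left(-1 + 7\right)}\right) + 461125} = \sqrt{\left(-119 + 49 + 7 \sqrt{2} \sqrt{7 \cdot 6}\right) + 461125} = \sqrt{\left(-119 + 49 + 7 \sqrt{2} \sqrt{42}\right) + 461125} = \sqrt{\left(-119 + 49 + 14 \sqrt{21}\right) + 461125} = \sqrt{\left(-70 + 14 \sqrt{21}\right) + 461125} = \sqrt{461055 + 14 \sqrt{21}}$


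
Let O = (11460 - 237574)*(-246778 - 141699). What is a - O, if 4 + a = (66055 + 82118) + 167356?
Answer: -87839772853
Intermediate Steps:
O = 87840088378 (O = -226114*(-388477) = 87840088378)
a = 315525 (a = -4 + ((66055 + 82118) + 167356) = -4 + (148173 + 167356) = -4 + 315529 = 315525)
a - O = 315525 - 1*87840088378 = 315525 - 87840088378 = -87839772853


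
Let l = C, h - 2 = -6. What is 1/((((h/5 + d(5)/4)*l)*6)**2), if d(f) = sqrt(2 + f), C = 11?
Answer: 43100/7144929 + 16000*sqrt(7)/7144929 ≈ 0.011957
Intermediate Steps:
h = -4 (h = 2 - 6 = -4)
l = 11
1/((((h/5 + d(5)/4)*l)*6)**2) = 1/((((-4/5 + sqrt(2 + 5)/4)*11)*6)**2) = 1/((((-4*1/5 + sqrt(7)*(1/4))*11)*6)**2) = 1/((((-4/5 + sqrt(7)/4)*11)*6)**2) = 1/(((-44/5 + 11*sqrt(7)/4)*6)**2) = 1/((-264/5 + 33*sqrt(7)/2)**2) = (-264/5 + 33*sqrt(7)/2)**(-2)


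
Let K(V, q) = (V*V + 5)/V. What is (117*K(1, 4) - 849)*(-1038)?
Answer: 152586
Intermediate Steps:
K(V, q) = (5 + V²)/V (K(V, q) = (V² + 5)/V = (5 + V²)/V)
(117*K(1, 4) - 849)*(-1038) = (117*(1 + 5/1) - 849)*(-1038) = (117*(1 + 5*1) - 849)*(-1038) = (117*(1 + 5) - 849)*(-1038) = (117*6 - 849)*(-1038) = (702 - 849)*(-1038) = -147*(-1038) = 152586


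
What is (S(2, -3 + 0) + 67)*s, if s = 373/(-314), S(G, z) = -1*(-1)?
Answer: -12682/157 ≈ -80.777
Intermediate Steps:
S(G, z) = 1
s = -373/314 (s = 373*(-1/314) = -373/314 ≈ -1.1879)
(S(2, -3 + 0) + 67)*s = (1 + 67)*(-373/314) = 68*(-373/314) = -12682/157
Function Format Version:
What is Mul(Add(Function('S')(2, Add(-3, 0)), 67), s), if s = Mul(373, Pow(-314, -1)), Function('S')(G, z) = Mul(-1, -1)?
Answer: Rational(-12682, 157) ≈ -80.777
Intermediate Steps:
Function('S')(G, z) = 1
s = Rational(-373, 314) (s = Mul(373, Rational(-1, 314)) = Rational(-373, 314) ≈ -1.1879)
Mul(Add(Function('S')(2, Add(-3, 0)), 67), s) = Mul(Add(1, 67), Rational(-373, 314)) = Mul(68, Rational(-373, 314)) = Rational(-12682, 157)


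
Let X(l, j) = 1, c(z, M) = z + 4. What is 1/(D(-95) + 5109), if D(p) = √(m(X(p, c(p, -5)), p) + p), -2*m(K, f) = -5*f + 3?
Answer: 5109/26102215 - I*√334/26102215 ≈ 0.00019573 - 7.0016e-7*I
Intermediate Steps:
c(z, M) = 4 + z
m(K, f) = -3/2 + 5*f/2 (m(K, f) = -(-5*f + 3)/2 = -(3 - 5*f)/2 = -3/2 + 5*f/2)
D(p) = √(-3/2 + 7*p/2) (D(p) = √((-3/2 + 5*p/2) + p) = √(-3/2 + 7*p/2))
1/(D(-95) + 5109) = 1/(√(-6 + 14*(-95))/2 + 5109) = 1/(√(-6 - 1330)/2 + 5109) = 1/(√(-1336)/2 + 5109) = 1/((2*I*√334)/2 + 5109) = 1/(I*√334 + 5109) = 1/(5109 + I*√334)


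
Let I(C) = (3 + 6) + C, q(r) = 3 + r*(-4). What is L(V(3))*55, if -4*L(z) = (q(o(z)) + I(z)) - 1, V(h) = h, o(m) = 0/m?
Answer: -385/2 ≈ -192.50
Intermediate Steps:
o(m) = 0
q(r) = 3 - 4*r
I(C) = 9 + C
L(z) = -11/4 - z/4 (L(z) = -(((3 - 4*0) + (9 + z)) - 1)/4 = -(((3 + 0) + (9 + z)) - 1)/4 = -((3 + (9 + z)) - 1)/4 = -((12 + z) - 1)/4 = -(11 + z)/4 = -11/4 - z/4)
L(V(3))*55 = (-11/4 - 1/4*3)*55 = (-11/4 - 3/4)*55 = -7/2*55 = -385/2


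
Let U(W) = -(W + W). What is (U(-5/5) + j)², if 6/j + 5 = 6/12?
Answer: 4/9 ≈ 0.44444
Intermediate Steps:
j = -4/3 (j = 6/(-5 + 6/12) = 6/(-5 + 6*(1/12)) = 6/(-5 + ½) = 6/(-9/2) = 6*(-2/9) = -4/3 ≈ -1.3333)
U(W) = -2*W
(U(-5/5) + j)² = (-(-10)/5 - 4/3)² = (-2*(-1) - 4/3)² = (2 - 4/3)² = (⅔)² = 4/9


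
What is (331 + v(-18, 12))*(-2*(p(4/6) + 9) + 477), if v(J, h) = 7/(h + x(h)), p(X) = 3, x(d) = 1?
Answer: 1952430/13 ≈ 1.5019e+5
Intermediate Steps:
v(J, h) = 7/(1 + h) (v(J, h) = 7/(h + 1) = 7/(1 + h))
(331 + v(-18, 12))*(-2*(p(4/6) + 9) + 477) = (331 + 7/(1 + 12))*(-2*(3 + 9) + 477) = (331 + 7/13)*(-2*12 + 477) = (331 + 7*(1/13))*(-24 + 477) = (331 + 7/13)*453 = (4310/13)*453 = 1952430/13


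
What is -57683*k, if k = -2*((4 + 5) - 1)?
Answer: 922928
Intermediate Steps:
k = -16 (k = -2*(9 - 1) = -2*8 = -16)
-57683*k = -57683*(-16) = 922928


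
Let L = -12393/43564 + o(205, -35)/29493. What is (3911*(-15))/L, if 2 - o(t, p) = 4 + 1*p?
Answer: 25124910331860/121356379 ≈ 2.0703e+5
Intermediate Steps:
o(t, p) = -2 - p (o(t, p) = 2 - (4 + 1*p) = 2 - (4 + p) = 2 + (-4 - p) = -2 - p)
L = -121356379/428277684 (L = -12393/43564 + (-2 - 1*(-35))/29493 = -12393*1/43564 + (-2 + 35)*(1/29493) = -12393/43564 + 33*(1/29493) = -12393/43564 + 11/9831 = -121356379/428277684 ≈ -0.28336)
(3911*(-15))/L = (3911*(-15))/(-121356379/428277684) = -58665*(-428277684/121356379) = 25124910331860/121356379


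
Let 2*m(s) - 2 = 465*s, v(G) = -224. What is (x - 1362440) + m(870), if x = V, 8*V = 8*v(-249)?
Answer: -1160388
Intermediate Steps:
m(s) = 1 + 465*s/2 (m(s) = 1 + (465*s)/2 = 1 + 465*s/2)
V = -224 (V = (8*(-224))/8 = (⅛)*(-1792) = -224)
x = -224
(x - 1362440) + m(870) = (-224 - 1362440) + (1 + (465/2)*870) = -1362664 + (1 + 202275) = -1362664 + 202276 = -1160388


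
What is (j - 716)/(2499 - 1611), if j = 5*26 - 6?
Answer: -⅔ ≈ -0.66667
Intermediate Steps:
j = 124 (j = 130 - 6 = 124)
(j - 716)/(2499 - 1611) = (124 - 716)/(2499 - 1611) = -592/888 = -592*1/888 = -⅔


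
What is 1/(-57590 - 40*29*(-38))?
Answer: -1/13510 ≈ -7.4019e-5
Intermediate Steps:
1/(-57590 - 40*29*(-38)) = 1/(-57590 - 1160*(-38)) = 1/(-57590 + 44080) = 1/(-13510) = -1/13510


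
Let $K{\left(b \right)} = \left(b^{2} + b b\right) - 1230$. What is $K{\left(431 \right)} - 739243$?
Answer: $-368951$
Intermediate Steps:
$K{\left(b \right)} = -1230 + 2 b^{2}$ ($K{\left(b \right)} = \left(b^{2} + b^{2}\right) - 1230 = 2 b^{2} - 1230 = -1230 + 2 b^{2}$)
$K{\left(431 \right)} - 739243 = \left(-1230 + 2 \cdot 431^{2}\right) - 739243 = \left(-1230 + 2 \cdot 185761\right) - 739243 = \left(-1230 + 371522\right) - 739243 = 370292 - 739243 = -368951$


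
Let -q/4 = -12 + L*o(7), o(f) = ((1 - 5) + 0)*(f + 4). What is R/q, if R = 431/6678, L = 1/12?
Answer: 431/418488 ≈ 0.0010299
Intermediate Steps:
L = 1/12 ≈ 0.083333
o(f) = -16 - 4*f (o(f) = (-4 + 0)*(4 + f) = -4*(4 + f) = -16 - 4*f)
R = 431/6678 (R = 431*(1/6678) = 431/6678 ≈ 0.064540)
q = 188/3 (q = -4*(-12 + (-16 - 4*7)/12) = -4*(-12 + (-16 - 28)/12) = -4*(-12 + (1/12)*(-44)) = -4*(-12 - 11/3) = -4*(-47/3) = 188/3 ≈ 62.667)
R/q = 431/(6678*(188/3)) = (431/6678)*(3/188) = 431/418488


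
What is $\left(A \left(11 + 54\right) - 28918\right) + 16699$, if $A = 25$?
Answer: $-10594$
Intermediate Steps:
$\left(A \left(11 + 54\right) - 28918\right) + 16699 = \left(25 \left(11 + 54\right) - 28918\right) + 16699 = \left(25 \cdot 65 - 28918\right) + 16699 = \left(1625 - 28918\right) + 16699 = -27293 + 16699 = -10594$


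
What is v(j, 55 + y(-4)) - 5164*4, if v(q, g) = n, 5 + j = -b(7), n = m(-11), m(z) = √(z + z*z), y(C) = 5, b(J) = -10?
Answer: -20656 + √110 ≈ -20646.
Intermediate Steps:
m(z) = √(z + z²)
n = √110 (n = √(-11*(1 - 11)) = √(-11*(-10)) = √110 ≈ 10.488)
j = 5 (j = -5 - 1*(-10) = -5 + 10 = 5)
v(q, g) = √110
v(j, 55 + y(-4)) - 5164*4 = √110 - 5164*4 = √110 - 1*20656 = √110 - 20656 = -20656 + √110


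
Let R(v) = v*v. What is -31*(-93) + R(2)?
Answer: 2887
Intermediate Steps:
R(v) = v²
-31*(-93) + R(2) = -31*(-93) + 2² = 2883 + 4 = 2887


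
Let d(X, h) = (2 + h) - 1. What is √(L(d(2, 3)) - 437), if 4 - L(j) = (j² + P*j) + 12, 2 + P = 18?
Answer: 5*I*√21 ≈ 22.913*I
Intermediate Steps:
d(X, h) = 1 + h
P = 16 (P = -2 + 18 = 16)
L(j) = -8 - j² - 16*j (L(j) = 4 - ((j² + 16*j) + 12) = 4 - (12 + j² + 16*j) = 4 + (-12 - j² - 16*j) = -8 - j² - 16*j)
√(L(d(2, 3)) - 437) = √((-8 - (1 + 3)² - 16*(1 + 3)) - 437) = √((-8 - 1*4² - 16*4) - 437) = √((-8 - 1*16 - 64) - 437) = √((-8 - 16 - 64) - 437) = √(-88 - 437) = √(-525) = 5*I*√21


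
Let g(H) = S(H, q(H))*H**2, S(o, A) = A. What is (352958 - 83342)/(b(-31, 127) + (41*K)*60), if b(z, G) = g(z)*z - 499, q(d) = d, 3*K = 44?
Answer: 134808/479551 ≈ 0.28111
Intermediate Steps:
K = 44/3 (K = (1/3)*44 = 44/3 ≈ 14.667)
g(H) = H**3 (g(H) = H*H**2 = H**3)
b(z, G) = -499 + z**4 (b(z, G) = z**3*z - 499 = z**4 - 499 = -499 + z**4)
(352958 - 83342)/(b(-31, 127) + (41*K)*60) = (352958 - 83342)/((-499 + (-31)**4) + (41*(44/3))*60) = 269616/((-499 + 923521) + (1804/3)*60) = 269616/(923022 + 36080) = 269616/959102 = 269616*(1/959102) = 134808/479551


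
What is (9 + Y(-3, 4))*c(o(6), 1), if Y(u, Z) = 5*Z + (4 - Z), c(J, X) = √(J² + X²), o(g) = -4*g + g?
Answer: 145*√13 ≈ 522.80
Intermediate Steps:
o(g) = -3*g
Y(u, Z) = 4 + 4*Z
(9 + Y(-3, 4))*c(o(6), 1) = (9 + (4 + 4*4))*√((-3*6)² + 1²) = (9 + (4 + 16))*√((-18)² + 1) = (9 + 20)*√(324 + 1) = 29*√325 = 29*(5*√13) = 145*√13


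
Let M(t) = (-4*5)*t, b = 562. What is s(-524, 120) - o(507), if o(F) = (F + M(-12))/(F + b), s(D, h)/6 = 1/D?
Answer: -198921/280078 ≈ -0.71023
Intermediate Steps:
s(D, h) = 6/D
M(t) = -20*t
o(F) = (240 + F)/(562 + F) (o(F) = (F - 20*(-12))/(F + 562) = (F + 240)/(562 + F) = (240 + F)/(562 + F))
s(-524, 120) - o(507) = 6/(-524) - (240 + 507)/(562 + 507) = 6*(-1/524) - 747/1069 = -3/262 - 747/1069 = -198921/280078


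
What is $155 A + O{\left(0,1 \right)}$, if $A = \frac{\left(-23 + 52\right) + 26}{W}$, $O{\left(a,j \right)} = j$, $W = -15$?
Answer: $- \frac{1702}{3} \approx -567.33$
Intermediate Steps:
$A = - \frac{11}{3}$ ($A = \frac{\left(-23 + 52\right) + 26}{-15} = \left(29 + 26\right) \left(- \frac{1}{15}\right) = 55 \left(- \frac{1}{15}\right) = - \frac{11}{3} \approx -3.6667$)
$155 A + O{\left(0,1 \right)} = 155 \left(- \frac{11}{3}\right) + 1 = - \frac{1705}{3} + 1 = - \frac{1702}{3}$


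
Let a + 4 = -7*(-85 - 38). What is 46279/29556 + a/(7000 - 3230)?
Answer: 99900661/55713060 ≈ 1.7931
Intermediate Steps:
a = 857 (a = -4 - 7*(-85 - 38) = -4 - 7*(-123) = -4 + 861 = 857)
46279/29556 + a/(7000 - 3230) = 46279/29556 + 857/(7000 - 3230) = 46279*(1/29556) + 857/3770 = 46279/29556 + 857*(1/3770) = 46279/29556 + 857/3770 = 99900661/55713060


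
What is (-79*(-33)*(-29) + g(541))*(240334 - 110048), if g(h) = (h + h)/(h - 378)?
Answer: -1605411061202/163 ≈ -9.8491e+9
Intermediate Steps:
g(h) = 2*h/(-378 + h) (g(h) = (2*h)/(-378 + h) = 2*h/(-378 + h))
(-79*(-33)*(-29) + g(541))*(240334 - 110048) = (-79*(-33)*(-29) + 2*541/(-378 + 541))*(240334 - 110048) = (2607*(-29) + 2*541/163)*130286 = (-75603 + 2*541*(1/163))*130286 = (-75603 + 1082/163)*130286 = -12322207/163*130286 = -1605411061202/163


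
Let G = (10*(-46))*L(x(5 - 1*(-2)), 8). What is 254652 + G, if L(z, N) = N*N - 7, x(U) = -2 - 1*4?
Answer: 228432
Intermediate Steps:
x(U) = -6 (x(U) = -2 - 4 = -6)
L(z, N) = -7 + N**2 (L(z, N) = N**2 - 7 = -7 + N**2)
G = -26220 (G = (10*(-46))*(-7 + 8**2) = -460*(-7 + 64) = -460*57 = -26220)
254652 + G = 254652 - 26220 = 228432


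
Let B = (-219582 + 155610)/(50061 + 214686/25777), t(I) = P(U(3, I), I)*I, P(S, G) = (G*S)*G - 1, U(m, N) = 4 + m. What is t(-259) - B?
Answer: -52321391704210686/430212361 ≈ -1.2162e+8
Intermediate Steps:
P(S, G) = -1 + S*G² (P(S, G) = S*G² - 1 = -1 + S*G²)
t(I) = I*(-1 + 7*I²) (t(I) = (-1 + (4 + 3)*I²)*I = (-1 + 7*I²)*I = I*(-1 + 7*I²))
B = -549668748/430212361 (B = -63972/(50061 + 214686*(1/25777)) = -63972/(50061 + 214686/25777) = -63972/1290637083/25777 = -63972*25777/1290637083 = -549668748/430212361 ≈ -1.2777)
t(-259) - B = (-1*(-259) + 7*(-259)³) - 1*(-549668748/430212361) = (259 + 7*(-17373979)) + 549668748/430212361 = (259 - 121617853) + 549668748/430212361 = -121617594 + 549668748/430212361 = -52321391704210686/430212361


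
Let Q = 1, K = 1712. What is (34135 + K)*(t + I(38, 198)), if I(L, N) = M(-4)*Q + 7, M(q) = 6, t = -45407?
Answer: -1627238718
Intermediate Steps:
I(L, N) = 13 (I(L, N) = 6*1 + 7 = 6 + 7 = 13)
(34135 + K)*(t + I(38, 198)) = (34135 + 1712)*(-45407 + 13) = 35847*(-45394) = -1627238718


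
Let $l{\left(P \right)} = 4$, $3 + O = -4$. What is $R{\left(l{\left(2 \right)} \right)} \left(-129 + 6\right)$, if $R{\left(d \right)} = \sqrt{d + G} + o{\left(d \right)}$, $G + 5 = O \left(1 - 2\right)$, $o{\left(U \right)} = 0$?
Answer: $- 123 \sqrt{6} \approx -301.29$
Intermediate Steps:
$O = -7$ ($O = -3 - 4 = -7$)
$G = 2$ ($G = -5 - 7 \left(1 - 2\right) = -5 - -7 = -5 + 7 = 2$)
$R{\left(d \right)} = \sqrt{2 + d}$ ($R{\left(d \right)} = \sqrt{d + 2} + 0 = \sqrt{2 + d} + 0 = \sqrt{2 + d}$)
$R{\left(l{\left(2 \right)} \right)} \left(-129 + 6\right) = \sqrt{2 + 4} \left(-129 + 6\right) = \sqrt{6} \left(-123\right) = - 123 \sqrt{6}$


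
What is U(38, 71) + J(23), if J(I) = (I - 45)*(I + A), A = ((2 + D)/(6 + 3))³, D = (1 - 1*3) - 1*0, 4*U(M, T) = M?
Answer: -993/2 ≈ -496.50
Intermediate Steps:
U(M, T) = M/4
D = -2 (D = (1 - 3) + 0 = -2 + 0 = -2)
A = 0 (A = ((2 - 2)/(6 + 3))³ = (0/9)³ = (0*(⅑))³ = 0³ = 0)
J(I) = I*(-45 + I) (J(I) = (I - 45)*(I + 0) = (-45 + I)*I = I*(-45 + I))
U(38, 71) + J(23) = (¼)*38 + 23*(-45 + 23) = 19/2 + 23*(-22) = 19/2 - 506 = -993/2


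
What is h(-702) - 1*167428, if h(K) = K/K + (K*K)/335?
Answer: -55595241/335 ≈ -1.6596e+5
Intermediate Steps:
h(K) = 1 + K²/335 (h(K) = 1 + K²*(1/335) = 1 + K²/335)
h(-702) - 1*167428 = (1 + (1/335)*(-702)²) - 1*167428 = (1 + (1/335)*492804) - 167428 = (1 + 492804/335) - 167428 = 493139/335 - 167428 = -55595241/335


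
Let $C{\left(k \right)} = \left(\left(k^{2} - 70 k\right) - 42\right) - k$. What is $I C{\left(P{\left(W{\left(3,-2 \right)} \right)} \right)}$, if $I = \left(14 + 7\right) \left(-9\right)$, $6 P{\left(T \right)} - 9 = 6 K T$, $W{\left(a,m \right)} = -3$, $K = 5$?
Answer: $- \frac{830655}{4} \approx -2.0766 \cdot 10^{5}$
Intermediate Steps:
$P{\left(T \right)} = \frac{3}{2} + 5 T$ ($P{\left(T \right)} = \frac{3}{2} + \frac{6 \cdot 5 T}{6} = \frac{3}{2} + \frac{30 T}{6} = \frac{3}{2} + 5 T$)
$C{\left(k \right)} = -42 + k^{2} - 71 k$ ($C{\left(k \right)} = \left(-42 + k^{2} - 70 k\right) - k = -42 + k^{2} - 71 k$)
$I = -189$ ($I = 21 \left(-9\right) = -189$)
$I C{\left(P{\left(W{\left(3,-2 \right)} \right)} \right)} = - 189 \left(-42 + \left(\frac{3}{2} + 5 \left(-3\right)\right)^{2} - 71 \left(\frac{3}{2} + 5 \left(-3\right)\right)\right) = - 189 \left(-42 + \left(\frac{3}{2} - 15\right)^{2} - 71 \left(\frac{3}{2} - 15\right)\right) = - 189 \left(-42 + \left(- \frac{27}{2}\right)^{2} - - \frac{1917}{2}\right) = - 189 \left(-42 + \frac{729}{4} + \frac{1917}{2}\right) = \left(-189\right) \frac{4395}{4} = - \frac{830655}{4}$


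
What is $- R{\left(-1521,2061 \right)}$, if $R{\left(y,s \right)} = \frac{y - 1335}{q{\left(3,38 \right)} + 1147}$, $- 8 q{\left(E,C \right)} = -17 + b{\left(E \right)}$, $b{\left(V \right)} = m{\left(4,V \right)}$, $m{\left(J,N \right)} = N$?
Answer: $\frac{11424}{4595} \approx 2.4862$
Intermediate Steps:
$b{\left(V \right)} = V$
$q{\left(E,C \right)} = \frac{17}{8} - \frac{E}{8}$ ($q{\left(E,C \right)} = - \frac{-17 + E}{8} = \frac{17}{8} - \frac{E}{8}$)
$R{\left(y,s \right)} = - \frac{1068}{919} + \frac{4 y}{4595}$ ($R{\left(y,s \right)} = \frac{y - 1335}{\left(\frac{17}{8} - \frac{3}{8}\right) + 1147} = \frac{-1335 + y}{\left(\frac{17}{8} - \frac{3}{8}\right) + 1147} = \frac{-1335 + y}{\frac{7}{4} + 1147} = \frac{-1335 + y}{\frac{4595}{4}} = \left(-1335 + y\right) \frac{4}{4595} = - \frac{1068}{919} + \frac{4 y}{4595}$)
$- R{\left(-1521,2061 \right)} = - (- \frac{1068}{919} + \frac{4}{4595} \left(-1521\right)) = - (- \frac{1068}{919} - \frac{6084}{4595}) = \left(-1\right) \left(- \frac{11424}{4595}\right) = \frac{11424}{4595}$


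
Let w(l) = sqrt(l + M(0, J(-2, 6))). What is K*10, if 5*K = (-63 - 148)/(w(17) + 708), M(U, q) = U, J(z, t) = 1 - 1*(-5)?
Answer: -298776/501247 + 422*sqrt(17)/501247 ≈ -0.59259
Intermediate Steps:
J(z, t) = 6 (J(z, t) = 1 + 5 = 6)
w(l) = sqrt(l) (w(l) = sqrt(l + 0) = sqrt(l))
K = -211/(5*(708 + sqrt(17))) (K = ((-63 - 148)/(sqrt(17) + 708))/5 = (-211/(708 + sqrt(17)))/5 = -211/(5*(708 + sqrt(17))) ≈ -0.059259)
K*10 = (-149388/2506235 + 211*sqrt(17)/2506235)*10 = -298776/501247 + 422*sqrt(17)/501247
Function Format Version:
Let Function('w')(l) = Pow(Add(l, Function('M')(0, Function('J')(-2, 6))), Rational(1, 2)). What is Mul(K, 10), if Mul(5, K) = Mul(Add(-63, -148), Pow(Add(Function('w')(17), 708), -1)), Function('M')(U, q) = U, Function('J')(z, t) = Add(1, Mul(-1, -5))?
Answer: Add(Rational(-298776, 501247), Mul(Rational(422, 501247), Pow(17, Rational(1, 2)))) ≈ -0.59259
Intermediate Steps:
Function('J')(z, t) = 6 (Function('J')(z, t) = Add(1, 5) = 6)
Function('w')(l) = Pow(l, Rational(1, 2)) (Function('w')(l) = Pow(Add(l, 0), Rational(1, 2)) = Pow(l, Rational(1, 2)))
K = Mul(Rational(-211, 5), Pow(Add(708, Pow(17, Rational(1, 2))), -1)) (K = Mul(Rational(1, 5), Mul(Add(-63, -148), Pow(Add(Pow(17, Rational(1, 2)), 708), -1))) = Mul(Rational(1, 5), Mul(-211, Pow(Add(708, Pow(17, Rational(1, 2))), -1))) = Mul(Rational(-211, 5), Pow(Add(708, Pow(17, Rational(1, 2))), -1)) ≈ -0.059259)
Mul(K, 10) = Mul(Add(Rational(-149388, 2506235), Mul(Rational(211, 2506235), Pow(17, Rational(1, 2)))), 10) = Add(Rational(-298776, 501247), Mul(Rational(422, 501247), Pow(17, Rational(1, 2))))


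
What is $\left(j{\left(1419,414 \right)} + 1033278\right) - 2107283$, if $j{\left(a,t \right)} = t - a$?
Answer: $-1075010$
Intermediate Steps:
$\left(j{\left(1419,414 \right)} + 1033278\right) - 2107283 = \left(\left(414 - 1419\right) + 1033278\right) - 2107283 = \left(-1005 + 1033278\right) - 2107283 = 1032273 - 2107283 = -1075010$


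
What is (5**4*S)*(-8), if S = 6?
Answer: -30000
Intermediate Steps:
(5**4*S)*(-8) = (5**4*6)*(-8) = (625*6)*(-8) = 3750*(-8) = -30000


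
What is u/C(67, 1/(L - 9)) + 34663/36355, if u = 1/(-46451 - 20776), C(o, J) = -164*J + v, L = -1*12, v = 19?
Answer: 437317408536/458664386785 ≈ 0.95346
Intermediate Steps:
L = -12
C(o, J) = 19 - 164*J (C(o, J) = -164*J + 19 = 19 - 164*J)
u = -1/67227 (u = 1/(-67227) = -1/67227 ≈ -1.4875e-5)
u/C(67, 1/(L - 9)) + 34663/36355 = -1/(67227*(19 - 164/(-12 - 9))) + 34663/36355 = -1/(67227*(19 - 164/(-21))) + 34663*(1/36355) = -1/(67227*(19 - 164*(-1/21))) + 34663/36355 = -1/(67227*(19 + 164/21)) + 34663/36355 = -1/(67227*563/21) + 34663/36355 = -1/67227*21/563 + 34663/36355 = -7/12616267 + 34663/36355 = 437317408536/458664386785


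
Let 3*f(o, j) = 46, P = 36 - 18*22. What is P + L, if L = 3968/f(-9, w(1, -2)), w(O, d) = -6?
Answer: -2328/23 ≈ -101.22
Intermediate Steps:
P = -360 (P = 36 - 396 = -360)
f(o, j) = 46/3 (f(o, j) = (⅓)*46 = 46/3)
L = 5952/23 (L = 3968/(46/3) = 3968*(3/46) = 5952/23 ≈ 258.78)
P + L = -360 + 5952/23 = -2328/23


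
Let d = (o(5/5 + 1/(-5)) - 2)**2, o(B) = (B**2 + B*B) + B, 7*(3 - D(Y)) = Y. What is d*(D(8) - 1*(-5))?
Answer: 192/4375 ≈ 0.043886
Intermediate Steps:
D(Y) = 3 - Y/7
o(B) = B + 2*B**2 (o(B) = (B**2 + B**2) + B = 2*B**2 + B = B + 2*B**2)
d = 4/625 (d = ((5/5 + 1/(-5))*(1 + 2*(5/5 + 1/(-5))) - 2)**2 = ((5*(1/5) + 1*(-1/5))*(1 + 2*(5*(1/5) + 1*(-1/5))) - 2)**2 = ((1 - 1/5)*(1 + 2*(1 - 1/5)) - 2)**2 = (4*(1 + 2*(4/5))/5 - 2)**2 = (4*(1 + 8/5)/5 - 2)**2 = ((4/5)*(13/5) - 2)**2 = (52/25 - 2)**2 = (2/25)**2 = 4/625 ≈ 0.0064000)
d*(D(8) - 1*(-5)) = 4*((3 - 1/7*8) - 1*(-5))/625 = 4*((3 - 8/7) + 5)/625 = 4*(13/7 + 5)/625 = (4/625)*(48/7) = 192/4375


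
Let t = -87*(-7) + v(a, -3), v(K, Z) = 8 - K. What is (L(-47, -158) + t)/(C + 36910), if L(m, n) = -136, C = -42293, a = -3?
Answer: -484/5383 ≈ -0.089913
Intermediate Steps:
t = 620 (t = -87*(-7) + (8 - 1*(-3)) = 609 + (8 + 3) = 609 + 11 = 620)
(L(-47, -158) + t)/(C + 36910) = (-136 + 620)/(-42293 + 36910) = 484/(-5383) = 484*(-1/5383) = -484/5383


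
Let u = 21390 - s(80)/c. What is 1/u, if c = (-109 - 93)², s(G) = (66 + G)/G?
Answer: 1632160/34911902327 ≈ 4.6751e-5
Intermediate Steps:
s(G) = (66 + G)/G
c = 40804 (c = (-202)² = 40804)
u = 34911902327/1632160 (u = 21390 - (66 + 80)/80/40804 = 21390 - (1/80)*146/40804 = 21390 - 73/(40*40804) = 21390 - 1*73/1632160 = 21390 - 73/1632160 = 34911902327/1632160 ≈ 21390.)
1/u = 1/(34911902327/1632160) = 1632160/34911902327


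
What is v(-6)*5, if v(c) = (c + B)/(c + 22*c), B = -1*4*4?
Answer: 55/69 ≈ 0.79710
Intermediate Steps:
B = -16 (B = -4*4 = -16)
v(c) = (-16 + c)/(23*c) (v(c) = (c - 16)/(c + 22*c) = (-16 + c)/((23*c)) = (-16 + c)*(1/(23*c)) = (-16 + c)/(23*c))
v(-6)*5 = ((1/23)*(-16 - 6)/(-6))*5 = ((1/23)*(-⅙)*(-22))*5 = (11/69)*5 = 55/69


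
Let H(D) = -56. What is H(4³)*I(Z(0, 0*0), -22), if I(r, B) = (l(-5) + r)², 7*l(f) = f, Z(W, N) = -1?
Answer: -1152/7 ≈ -164.57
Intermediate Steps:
l(f) = f/7
I(r, B) = (-5/7 + r)² (I(r, B) = ((⅐)*(-5) + r)² = (-5/7 + r)²)
H(4³)*I(Z(0, 0*0), -22) = -8*(-5 + 7*(-1))²/7 = -8*(-5 - 7)²/7 = -8*(-12)²/7 = -8*144/7 = -56*144/49 = -1152/7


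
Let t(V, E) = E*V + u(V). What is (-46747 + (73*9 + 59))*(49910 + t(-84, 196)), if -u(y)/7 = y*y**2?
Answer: -192518857594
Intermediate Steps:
u(y) = -7*y**3 (u(y) = -7*y*y**2 = -7*y**3)
t(V, E) = -7*V**3 + E*V (t(V, E) = E*V - 7*V**3 = -7*V**3 + E*V)
(-46747 + (73*9 + 59))*(49910 + t(-84, 196)) = (-46747 + (73*9 + 59))*(49910 - 84*(196 - 7*(-84)**2)) = (-46747 + (657 + 59))*(49910 - 84*(196 - 7*7056)) = (-46747 + 716)*(49910 - 84*(196 - 49392)) = -46031*(49910 - 84*(-49196)) = -46031*(49910 + 4132464) = -46031*4182374 = -192518857594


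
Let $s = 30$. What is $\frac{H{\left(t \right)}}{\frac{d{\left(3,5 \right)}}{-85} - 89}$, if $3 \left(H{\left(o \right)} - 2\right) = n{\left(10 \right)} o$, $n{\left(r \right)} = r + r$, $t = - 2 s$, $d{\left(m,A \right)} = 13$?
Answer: $\frac{16915}{3789} \approx 4.4642$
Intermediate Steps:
$t = -60$ ($t = \left(-2\right) 30 = -60$)
$n{\left(r \right)} = 2 r$
$H{\left(o \right)} = 2 + \frac{20 o}{3}$ ($H{\left(o \right)} = 2 + \frac{2 \cdot 10 o}{3} = 2 + \frac{20 o}{3}$)
$\frac{H{\left(t \right)}}{\frac{d{\left(3,5 \right)}}{-85} - 89} = \frac{2 + \frac{20}{3} \left(-60\right)}{\frac{13}{-85} - 89} = \frac{2 - 400}{13 \left(- \frac{1}{85}\right) - 89} = - \frac{398}{- \frac{13}{85} - 89} = - \frac{398}{- \frac{7578}{85}} = \left(-398\right) \left(- \frac{85}{7578}\right) = \frac{16915}{3789}$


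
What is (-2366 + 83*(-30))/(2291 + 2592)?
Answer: -4856/4883 ≈ -0.99447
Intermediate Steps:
(-2366 + 83*(-30))/(2291 + 2592) = (-2366 - 2490)/4883 = -4856*1/4883 = -4856/4883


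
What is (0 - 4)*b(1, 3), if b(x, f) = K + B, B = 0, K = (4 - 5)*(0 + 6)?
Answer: 24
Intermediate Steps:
K = -6 (K = -1*6 = -6)
b(x, f) = -6 (b(x, f) = -6 + 0 = -6)
(0 - 4)*b(1, 3) = (0 - 4)*(-6) = -4*(-6) = 24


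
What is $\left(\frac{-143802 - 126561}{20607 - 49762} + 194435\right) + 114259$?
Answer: $\frac{9000243933}{29155} \approx 3.087 \cdot 10^{5}$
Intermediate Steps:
$\left(\frac{-143802 - 126561}{20607 - 49762} + 194435\right) + 114259 = \left(- \frac{270363}{-29155} + 194435\right) + 114259 = \left(\left(-270363\right) \left(- \frac{1}{29155}\right) + 194435\right) + 114259 = \left(\frac{270363}{29155} + 194435\right) + 114259 = \frac{5669022788}{29155} + 114259 = \frac{9000243933}{29155}$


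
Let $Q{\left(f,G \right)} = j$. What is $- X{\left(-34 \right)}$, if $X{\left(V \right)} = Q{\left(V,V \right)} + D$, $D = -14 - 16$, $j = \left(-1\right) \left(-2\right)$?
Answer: $28$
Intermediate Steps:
$j = 2$
$Q{\left(f,G \right)} = 2$
$D = -30$ ($D = -14 - 16 = -30$)
$X{\left(V \right)} = -28$ ($X{\left(V \right)} = 2 - 30 = -28$)
$- X{\left(-34 \right)} = \left(-1\right) \left(-28\right) = 28$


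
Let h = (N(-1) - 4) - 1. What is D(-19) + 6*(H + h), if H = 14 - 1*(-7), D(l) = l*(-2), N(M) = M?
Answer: 128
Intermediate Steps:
D(l) = -2*l
H = 21 (H = 14 + 7 = 21)
h = -6 (h = (-1 - 4) - 1 = -5 - 1 = -6)
D(-19) + 6*(H + h) = -2*(-19) + 6*(21 - 6) = 38 + 6*15 = 38 + 90 = 128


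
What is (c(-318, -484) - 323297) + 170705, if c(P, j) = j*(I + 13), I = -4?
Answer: -156948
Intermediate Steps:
c(P, j) = 9*j (c(P, j) = j*(-4 + 13) = j*9 = 9*j)
(c(-318, -484) - 323297) + 170705 = (9*(-484) - 323297) + 170705 = (-4356 - 323297) + 170705 = -327653 + 170705 = -156948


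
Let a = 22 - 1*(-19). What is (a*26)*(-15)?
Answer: -15990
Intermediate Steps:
a = 41 (a = 22 + 19 = 41)
(a*26)*(-15) = (41*26)*(-15) = 1066*(-15) = -15990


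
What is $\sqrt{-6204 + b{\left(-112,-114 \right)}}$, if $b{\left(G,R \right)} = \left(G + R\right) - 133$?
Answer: $i \sqrt{6563} \approx 81.012 i$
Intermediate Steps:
$b{\left(G,R \right)} = -133 + G + R$
$\sqrt{-6204 + b{\left(-112,-114 \right)}} = \sqrt{-6204 - 359} = \sqrt{-6563} = i \sqrt{6563}$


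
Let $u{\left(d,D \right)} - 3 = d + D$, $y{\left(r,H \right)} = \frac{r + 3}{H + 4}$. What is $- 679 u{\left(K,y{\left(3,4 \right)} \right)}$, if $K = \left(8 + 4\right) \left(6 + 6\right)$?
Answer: $- \frac{401289}{4} \approx -1.0032 \cdot 10^{5}$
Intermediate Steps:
$K = 144$ ($K = 12 \cdot 12 = 144$)
$y{\left(r,H \right)} = \frac{3 + r}{4 + H}$
$u{\left(d,D \right)} = 3 + D + d$ ($u{\left(d,D \right)} = 3 + \left(d + D\right) = 3 + \left(D + d\right) = 3 + D + d$)
$- 679 u{\left(K,y{\left(3,4 \right)} \right)} = - 679 \left(3 + \frac{3 + 3}{4 + 4} + 144\right) = - 679 \left(3 + \frac{1}{8} \cdot 6 + 144\right) = - 679 \left(3 + \frac{3}{4} + 144\right) = \left(-679\right) \frac{591}{4} = - \frac{401289}{4}$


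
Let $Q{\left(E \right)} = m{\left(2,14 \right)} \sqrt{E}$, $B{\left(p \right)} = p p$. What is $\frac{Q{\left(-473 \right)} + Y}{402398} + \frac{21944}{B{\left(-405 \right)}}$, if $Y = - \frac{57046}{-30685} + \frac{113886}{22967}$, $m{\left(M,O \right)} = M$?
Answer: $\frac{36610704115690312}{273619683743664825} + \frac{i \sqrt{473}}{201199} \approx 0.1338 + 0.00010809 i$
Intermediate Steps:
$B{\left(p \right)} = p^{2}$
$Q{\left(E \right)} = 2 \sqrt{E}$
$Y = \frac{282633376}{41455435}$ ($Y = \left(-57046\right) \left(- \frac{1}{30685}\right) + 113886 \cdot \frac{1}{22967} = \frac{57046}{30685} + \frac{113886}{22967} = \frac{282633376}{41455435} \approx 6.8178$)
$\frac{Q{\left(-473 \right)} + Y}{402398} + \frac{21944}{B{\left(-405 \right)}} = \frac{2 \sqrt{-473} + \frac{282633376}{41455435}}{402398} + \frac{21944}{\left(-405\right)^{2}} = \left(2 i \sqrt{473} + \frac{282633376}{41455435}\right) \frac{1}{402398} + \frac{21944}{164025} = \left(2 i \sqrt{473} + \frac{282633376}{41455435}\right) \frac{1}{402398} + 21944 \cdot \frac{1}{164025} = \left(\frac{282633376}{41455435} + 2 i \sqrt{473}\right) \frac{1}{402398} + \frac{21944}{164025} = \left(\frac{141316688}{8340792066565} + \frac{i \sqrt{473}}{201199}\right) + \frac{21944}{164025} = \frac{36610704115690312}{273619683743664825} + \frac{i \sqrt{473}}{201199}$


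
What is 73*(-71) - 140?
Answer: -5323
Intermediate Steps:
73*(-71) - 140 = -5183 - 140 = -5323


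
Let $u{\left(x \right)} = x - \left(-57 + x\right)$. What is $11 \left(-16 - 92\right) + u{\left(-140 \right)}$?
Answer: $-1131$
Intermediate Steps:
$u{\left(x \right)} = 57$
$11 \left(-16 - 92\right) + u{\left(-140 \right)} = 11 \left(-16 - 92\right) + 57 = 11 \left(-108\right) + 57 = -1188 + 57 = -1131$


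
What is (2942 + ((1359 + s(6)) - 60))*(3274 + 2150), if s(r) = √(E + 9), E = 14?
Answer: 23003184 + 5424*√23 ≈ 2.3029e+7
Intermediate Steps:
s(r) = √23 (s(r) = √(14 + 9) = √23)
(2942 + ((1359 + s(6)) - 60))*(3274 + 2150) = (2942 + ((1359 + √23) - 60))*(3274 + 2150) = (2942 + (1299 + √23))*5424 = (4241 + √23)*5424 = 23003184 + 5424*√23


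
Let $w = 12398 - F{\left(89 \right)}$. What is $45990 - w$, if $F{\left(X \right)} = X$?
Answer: $33681$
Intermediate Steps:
$w = 12309$ ($w = 12398 - 89 = 12309$)
$45990 - w = 45990 - 12309 = 33681$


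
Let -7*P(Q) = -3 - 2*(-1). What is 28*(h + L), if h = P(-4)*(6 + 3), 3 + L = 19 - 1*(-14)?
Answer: 876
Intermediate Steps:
L = 30 (L = -3 + (19 - 1*(-14)) = -3 + (19 + 14) = -3 + 33 = 30)
P(Q) = ⅐ (P(Q) = -(-3 - 2*(-1))/7 = -(-3 + 2)/7 = -⅐*(-1) = ⅐)
h = 9/7 (h = (6 + 3)/7 = (⅐)*9 = 9/7 ≈ 1.2857)
28*(h + L) = 28*(9/7 + 30) = 28*(219/7) = 876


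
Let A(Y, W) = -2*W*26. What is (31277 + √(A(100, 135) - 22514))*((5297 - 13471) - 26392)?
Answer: -1081120782 - 34566*I*√29534 ≈ -1.0811e+9 - 5.9403e+6*I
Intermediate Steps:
A(Y, W) = -52*W
(31277 + √(A(100, 135) - 22514))*((5297 - 13471) - 26392) = (31277 + √(-52*135 - 22514))*((5297 - 13471) - 26392) = (31277 + √(-7020 - 22514))*(-8174 - 26392) = (31277 + √(-29534))*(-34566) = (31277 + I*√29534)*(-34566) = -1081120782 - 34566*I*√29534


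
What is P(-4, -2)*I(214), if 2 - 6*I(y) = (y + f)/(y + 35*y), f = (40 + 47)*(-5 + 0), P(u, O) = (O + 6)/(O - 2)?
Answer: -15629/46224 ≈ -0.33811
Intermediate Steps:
P(u, O) = (6 + O)/(-2 + O)
f = -435 (f = 87*(-5) = -435)
I(y) = 1/3 - (-435 + y)/(216*y) (I(y) = 1/3 - (y - 435)/(6*(y + 35*y)) = 1/3 - (-435 + y)/(6*(36*y)) = 1/3 - (-435 + y)*1/(36*y)/6 = 1/3 - (-435 + y)/(216*y))
P(-4, -2)*I(214) = ((6 - 2)/(-2 - 2))*((1/216)*(435 + 71*214)/214) = (4/(-4))*((1/216)*(1/214)*(435 + 15194)) = (-1/4*4)*((1/216)*(1/214)*15629) = -1*15629/46224 = -15629/46224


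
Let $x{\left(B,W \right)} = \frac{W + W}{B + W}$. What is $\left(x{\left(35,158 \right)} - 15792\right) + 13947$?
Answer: $- \frac{355769}{193} \approx -1843.4$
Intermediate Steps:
$x{\left(B,W \right)} = \frac{2 W}{B + W}$
$\left(x{\left(35,158 \right)} - 15792\right) + 13947 = \left(2 \cdot 158 \frac{1}{35 + 158} - 15792\right) + 13947 = \left(2 \cdot 158 \cdot \frac{1}{193} - 15792\right) + 13947 = \left(\frac{316}{193} - 15792\right) + 13947 = - \frac{3047540}{193} + 13947 = - \frac{355769}{193}$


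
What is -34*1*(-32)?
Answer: 1088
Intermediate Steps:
-34*1*(-32) = -34*(-32) = 1088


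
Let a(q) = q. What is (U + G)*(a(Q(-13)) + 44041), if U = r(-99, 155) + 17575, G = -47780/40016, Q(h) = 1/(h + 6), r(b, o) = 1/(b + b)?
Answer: 27099619476651/35014 ≈ 7.7396e+8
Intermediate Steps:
r(b, o) = 1/(2*b)
Q(h) = 1/(6 + h)
G = -11945/10004 (G = -47780*1/40016 = -11945/10004 ≈ -1.1940)
U = 3479849/198 (U = (½)/(-99) + 17575 = (½)*(-1/99) + 17575 = -1/198 + 17575 = 3479849/198 ≈ 17575.)
(U + G)*(a(Q(-13)) + 44041) = (3479849/198 - 11945/10004)*(1/(6 - 13) + 44041) = 17405022143*(1/(-7) + 44041)/990396 = 17405022143*(-⅐ + 44041)/990396 = (17405022143/990396)*(308286/7) = 27099619476651/35014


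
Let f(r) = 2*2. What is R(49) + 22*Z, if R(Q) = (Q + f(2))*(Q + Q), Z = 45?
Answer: 6184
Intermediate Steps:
f(r) = 4
R(Q) = 2*Q*(4 + Q) (R(Q) = (Q + 4)*(Q + Q) = (4 + Q)*(2*Q) = 2*Q*(4 + Q))
R(49) + 22*Z = 2*49*(4 + 49) + 22*45 = 2*49*53 + 990 = 5194 + 990 = 6184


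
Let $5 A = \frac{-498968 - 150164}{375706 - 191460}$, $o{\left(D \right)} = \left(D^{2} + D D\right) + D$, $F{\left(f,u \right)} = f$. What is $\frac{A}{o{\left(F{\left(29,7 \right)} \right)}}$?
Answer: $- \frac{324566}{788112265} \approx -0.00041183$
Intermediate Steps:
$o{\left(D \right)} = D + 2 D^{2}$ ($o{\left(D \right)} = \left(D^{2} + D^{2}\right) + D = 2 D^{2} + D = D + 2 D^{2}$)
$A = - \frac{324566}{460615}$ ($A = \frac{\left(-498968 - 150164\right) \frac{1}{375706 - 191460}}{5} = \frac{\left(-649132\right) \frac{1}{184246}}{5} = \frac{1}{5} \left(- \frac{324566}{92123}\right) = - \frac{324566}{460615} \approx -0.70464$)
$\frac{A}{o{\left(F{\left(29,7 \right)} \right)}} = - \frac{324566}{460615 \cdot 29 \left(1 + 2 \cdot 29\right)} = - \frac{324566}{460615 \cdot 29 \left(1 + 58\right)} = - \frac{324566}{460615 \cdot 29 \cdot 59} = - \frac{324566}{460615 \cdot 1711} = \left(- \frac{324566}{460615}\right) \frac{1}{1711} = - \frac{324566}{788112265}$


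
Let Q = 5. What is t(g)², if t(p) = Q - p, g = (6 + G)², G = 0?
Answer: 961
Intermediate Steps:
g = 36 (g = (6 + 0)² = 6² = 36)
t(p) = 5 - p
t(g)² = (5 - 1*36)² = (5 - 36)² = (-31)² = 961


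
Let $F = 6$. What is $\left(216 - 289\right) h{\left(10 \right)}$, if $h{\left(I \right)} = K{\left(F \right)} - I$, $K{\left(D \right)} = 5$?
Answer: $365$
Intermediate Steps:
$h{\left(I \right)} = 5 - I$
$\left(216 - 289\right) h{\left(10 \right)} = \left(216 - 289\right) \left(5 - 10\right) = - 73 \left(5 - 10\right) = \left(-73\right) \left(-5\right) = 365$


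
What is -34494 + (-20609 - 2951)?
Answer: -58054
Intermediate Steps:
-34494 + (-20609 - 2951) = -34494 - 23560 = -58054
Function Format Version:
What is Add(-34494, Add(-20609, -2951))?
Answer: -58054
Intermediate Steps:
Add(-34494, Add(-20609, -2951)) = Add(-34494, -23560) = -58054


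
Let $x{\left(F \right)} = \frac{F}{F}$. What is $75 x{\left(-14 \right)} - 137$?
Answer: $-62$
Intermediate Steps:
$x{\left(F \right)} = 1$
$75 x{\left(-14 \right)} - 137 = 75 \cdot 1 - 137 = 75 - 137 = -62$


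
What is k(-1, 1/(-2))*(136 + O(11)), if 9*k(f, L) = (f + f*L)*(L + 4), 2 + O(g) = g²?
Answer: -595/12 ≈ -49.583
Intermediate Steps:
O(g) = -2 + g²
k(f, L) = (4 + L)*(f + L*f)/9 (k(f, L) = ((f + f*L)*(L + 4))/9 = ((f + L*f)*(4 + L))/9 = ((4 + L)*(f + L*f))/9 = (4 + L)*(f + L*f)/9)
k(-1, 1/(-2))*(136 + O(11)) = ((⅑)*(-1)*(4 + (1/(-2))² + 5/(-2)))*(136 + (-2 + 11²)) = ((⅑)*(-1)*(4 + (-½)² + 5*(-½)))*(136 + (-2 + 121)) = ((⅑)*(-1)*(4 + ¼ - 5/2))*(136 + 119) = ((⅑)*(-1)*(7/4))*255 = -7/36*255 = -595/12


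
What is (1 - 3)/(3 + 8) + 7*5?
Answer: 383/11 ≈ 34.818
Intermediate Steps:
(1 - 3)/(3 + 8) + 7*5 = -2/11 + 35 = 383/11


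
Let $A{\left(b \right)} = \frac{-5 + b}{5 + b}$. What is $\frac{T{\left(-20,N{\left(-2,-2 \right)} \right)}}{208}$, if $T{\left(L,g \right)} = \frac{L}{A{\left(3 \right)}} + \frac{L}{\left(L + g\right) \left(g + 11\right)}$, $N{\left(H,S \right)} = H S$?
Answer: $\frac{961}{2496} \approx 0.38502$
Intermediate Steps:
$A{\left(b \right)} = \frac{-5 + b}{5 + b}$
$T{\left(L,g \right)} = - 4 L + \frac{L}{\left(11 + g\right) \left(L + g\right)}$ ($T{\left(L,g \right)} = \frac{L}{\frac{1}{5 + 3} \left(-5 + 3\right)} + \frac{L}{\left(L + g\right) \left(g + 11\right)} = \frac{L}{\frac{1}{8} \left(-2\right)} + \frac{L}{\left(L + g\right) \left(11 + g\right)} = \frac{L}{\frac{1}{8} \left(-2\right)} + \frac{L}{\left(11 + g\right) \left(L + g\right)} = \frac{L}{- \frac{1}{4}} + L \frac{1}{\left(11 + g\right) \left(L + g\right)} = L \left(-4\right) + \frac{L}{\left(11 + g\right) \left(L + g\right)} = - 4 L + \frac{L}{\left(11 + g\right) \left(L + g\right)}$)
$\frac{T{\left(-20,N{\left(-2,-2 \right)} \right)}}{208} = \frac{\left(-20\right) \frac{1}{\left(\left(-2\right) \left(-2\right)\right)^{2} + 11 \left(-20\right) + 11 \left(\left(-2\right) \left(-2\right)\right) - 20 \left(\left(-2\right) \left(-2\right)\right)} \left(1 - -880 - 44 \left(\left(-2\right) \left(-2\right)\right) - 4 \left(\left(-2\right) \left(-2\right)\right)^{2} - - 80 \left(\left(-2\right) \left(-2\right)\right)\right)}{208} = - \frac{20 \left(1 + 880 - 176 - 4 \cdot 4^{2} - \left(-80\right) 4\right)}{4^{2} - 220 + 11 \cdot 4 - 80} \cdot \frac{1}{208} = - \frac{20 \left(1 + 880 - 176 - 64 + 320\right)}{16 - 220 + 44 - 80} \cdot \frac{1}{208} = - \frac{20 \left(1 + 880 - 176 - 64 + 320\right)}{-240} \cdot \frac{1}{208} = \left(-20\right) \left(- \frac{1}{240}\right) 961 \cdot \frac{1}{208} = \frac{961}{12} \cdot \frac{1}{208} = \frac{961}{2496}$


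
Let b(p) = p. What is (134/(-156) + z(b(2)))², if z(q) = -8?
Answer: 477481/6084 ≈ 78.481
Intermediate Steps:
(134/(-156) + z(b(2)))² = (134/(-156) - 8)² = (134*(-1/156) - 8)² = (-67/78 - 8)² = (-691/78)² = 477481/6084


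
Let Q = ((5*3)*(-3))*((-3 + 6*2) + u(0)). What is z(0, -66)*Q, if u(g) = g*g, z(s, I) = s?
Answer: 0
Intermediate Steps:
u(g) = g**2
Q = -405 (Q = ((5*3)*(-3))*((-3 + 6*2) + 0**2) = (15*(-3))*((-3 + 12) + 0) = -45*(9 + 0) = -45*9 = -405)
z(0, -66)*Q = 0*(-405) = 0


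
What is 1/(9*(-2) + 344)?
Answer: 1/326 ≈ 0.0030675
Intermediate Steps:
1/(9*(-2) + 344) = 1/(-18 + 344) = 1/326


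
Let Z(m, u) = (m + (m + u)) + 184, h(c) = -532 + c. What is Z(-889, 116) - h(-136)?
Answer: -810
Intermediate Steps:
Z(m, u) = 184 + u + 2*m (Z(m, u) = (u + 2*m) + 184 = 184 + u + 2*m)
Z(-889, 116) - h(-136) = (184 + 116 + 2*(-889)) - (-532 - 136) = (184 + 116 - 1778) - 1*(-668) = -1478 + 668 = -810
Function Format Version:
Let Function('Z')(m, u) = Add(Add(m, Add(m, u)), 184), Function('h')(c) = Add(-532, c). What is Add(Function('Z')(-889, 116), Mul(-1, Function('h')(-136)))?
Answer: -810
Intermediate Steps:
Function('Z')(m, u) = Add(184, u, Mul(2, m)) (Function('Z')(m, u) = Add(Add(u, Mul(2, m)), 184) = Add(184, u, Mul(2, m)))
Add(Function('Z')(-889, 116), Mul(-1, Function('h')(-136))) = Add(Add(184, 116, Mul(2, -889)), Mul(-1, Add(-532, -136))) = Add(Add(184, 116, -1778), Mul(-1, -668)) = Add(-1478, 668) = -810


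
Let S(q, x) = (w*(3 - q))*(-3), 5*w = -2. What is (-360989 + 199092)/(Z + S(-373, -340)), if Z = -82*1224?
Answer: 809485/499584 ≈ 1.6203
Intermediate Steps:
w = -2/5 (w = (1/5)*(-2) = -2/5 ≈ -0.40000)
S(q, x) = 18/5 - 6*q/5 (S(q, x) = -2*(3 - q)/5*(-3) = (-6/5 + 2*q/5)*(-3) = 18/5 - 6*q/5)
Z = -100368
(-360989 + 199092)/(Z + S(-373, -340)) = (-360989 + 199092)/(-100368 + (18/5 - 6/5*(-373))) = -161897/(-100368 + (18/5 + 2238/5)) = -161897/(-100368 + 2256/5) = -161897/(-499584/5) = -161897*(-5/499584) = 809485/499584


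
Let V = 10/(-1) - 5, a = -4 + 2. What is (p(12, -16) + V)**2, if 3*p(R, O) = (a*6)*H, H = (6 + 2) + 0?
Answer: 2209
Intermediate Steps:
a = -2
H = 8 (H = 8 + 0 = 8)
p(R, O) = -32 (p(R, O) = (-2*6*8)/3 = (-12*8)/3 = (1/3)*(-96) = -32)
V = -15 (V = -1*10 - 5 = -10 - 5 = -15)
(p(12, -16) + V)**2 = (-32 - 15)**2 = (-47)**2 = 2209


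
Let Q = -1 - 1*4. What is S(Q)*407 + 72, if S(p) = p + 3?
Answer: -742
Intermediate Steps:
Q = -5 (Q = -1 - 4 = -5)
S(p) = 3 + p
S(Q)*407 + 72 = (3 - 5)*407 + 72 = -2*407 + 72 = -814 + 72 = -742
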